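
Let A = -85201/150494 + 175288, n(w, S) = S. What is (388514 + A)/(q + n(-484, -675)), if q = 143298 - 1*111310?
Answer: 84848732987/4712418622 ≈ 18.005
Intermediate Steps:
q = 31988 (q = 143298 - 111310 = 31988)
A = 26379707071/150494 (A = -85201*1/150494 + 175288 = -85201/150494 + 175288 = 26379707071/150494 ≈ 1.7529e+5)
(388514 + A)/(q + n(-484, -675)) = (388514 + 26379707071/150494)/(31988 - 675) = (84848732987/150494)/31313 = (84848732987/150494)*(1/31313) = 84848732987/4712418622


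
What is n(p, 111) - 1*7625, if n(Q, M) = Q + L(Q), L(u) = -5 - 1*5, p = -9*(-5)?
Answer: -7590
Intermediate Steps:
p = 45 (p = -9*(-5) = 45)
L(u) = -10 (L(u) = -5 - 5 = -10)
n(Q, M) = -10 + Q (n(Q, M) = Q - 10 = -10 + Q)
n(p, 111) - 1*7625 = (-10 + 45) - 1*7625 = 35 - 7625 = -7590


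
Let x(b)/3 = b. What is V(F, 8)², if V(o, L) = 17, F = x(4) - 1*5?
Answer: 289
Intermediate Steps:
x(b) = 3*b
F = 7 (F = 3*4 - 1*5 = 12 - 5 = 7)
V(F, 8)² = 17² = 289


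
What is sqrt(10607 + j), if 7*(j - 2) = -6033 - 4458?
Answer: 2*sqrt(111601)/7 ≈ 95.448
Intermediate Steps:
j = -10477/7 (j = 2 + (-6033 - 4458)/7 = 2 + (1/7)*(-10491) = 2 - 10491/7 = -10477/7 ≈ -1496.7)
sqrt(10607 + j) = sqrt(10607 - 10477/7) = sqrt(63772/7) = 2*sqrt(111601)/7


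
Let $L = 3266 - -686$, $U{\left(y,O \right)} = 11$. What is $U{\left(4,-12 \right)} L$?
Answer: $43472$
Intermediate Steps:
$L = 3952$ ($L = 3266 + 686 = 3952$)
$U{\left(4,-12 \right)} L = 11 \cdot 3952 = 43472$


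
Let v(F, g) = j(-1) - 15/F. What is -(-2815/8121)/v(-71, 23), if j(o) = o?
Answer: -199865/454776 ≈ -0.43948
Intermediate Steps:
v(F, g) = -1 - 15/F
-(-2815/8121)/v(-71, 23) = -(-2815/8121)/((-15 - 1*(-71))/(-71)) = -(-2815*1/8121)/((-(-15 + 71)/71)) = -(-2815)/(8121*((-1/71*56))) = -(-2815)/(8121*(-56/71)) = -(-2815)*(-71)/(8121*56) = -1*199865/454776 = -199865/454776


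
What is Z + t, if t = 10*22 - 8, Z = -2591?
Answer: -2379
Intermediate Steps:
t = 212 (t = 220 - 8 = 212)
Z + t = -2591 + 212 = -2379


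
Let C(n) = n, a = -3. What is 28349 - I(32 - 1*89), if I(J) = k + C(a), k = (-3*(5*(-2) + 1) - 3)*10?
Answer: 28112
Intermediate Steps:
k = 240 (k = (-3*(-10 + 1) - 3)*10 = (-3*(-9) - 3)*10 = (27 - 3)*10 = 24*10 = 240)
I(J) = 237 (I(J) = 240 - 3 = 237)
28349 - I(32 - 1*89) = 28349 - 1*237 = 28349 - 237 = 28112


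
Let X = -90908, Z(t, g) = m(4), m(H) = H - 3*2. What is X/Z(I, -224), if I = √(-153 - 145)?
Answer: 45454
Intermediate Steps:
I = I*√298 (I = √(-298) = I*√298 ≈ 17.263*I)
m(H) = -6 + H (m(H) = H - 6 = -6 + H)
Z(t, g) = -2 (Z(t, g) = -6 + 4 = -2)
X/Z(I, -224) = -90908/(-2) = -90908*(-½) = 45454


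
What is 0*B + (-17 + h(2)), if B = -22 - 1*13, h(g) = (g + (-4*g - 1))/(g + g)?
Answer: -75/4 ≈ -18.750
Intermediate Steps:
h(g) = (-1 - 3*g)/(2*g) (h(g) = (g + (-1 - 4*g))/((2*g)) = (-1 - 3*g)*(1/(2*g)) = (-1 - 3*g)/(2*g))
B = -35 (B = -22 - 13 = -35)
0*B + (-17 + h(2)) = 0*(-35) + (-17 + (½)*(-1 - 3*2)/2) = 0 + (-17 + (½)*(½)*(-1 - 6)) = 0 + (-17 + (½)*(½)*(-7)) = 0 + (-17 - 7/4) = 0 - 75/4 = -75/4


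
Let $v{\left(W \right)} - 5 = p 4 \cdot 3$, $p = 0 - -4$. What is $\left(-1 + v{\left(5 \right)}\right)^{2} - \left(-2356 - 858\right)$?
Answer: $5918$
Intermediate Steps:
$p = 4$ ($p = 0 + 4 = 4$)
$v{\left(W \right)} = 53$ ($v{\left(W \right)} = 5 + 4 \cdot 4 \cdot 3 = 5 + 16 \cdot 3 = 5 + 48 = 53$)
$\left(-1 + v{\left(5 \right)}\right)^{2} - \left(-2356 - 858\right) = \left(-1 + 53\right)^{2} - \left(-2356 - 858\right) = 52^{2} - -3214 = 2704 + 3214 = 5918$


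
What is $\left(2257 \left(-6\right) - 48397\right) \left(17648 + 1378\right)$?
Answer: $-1178451414$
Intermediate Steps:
$\left(2257 \left(-6\right) - 48397\right) \left(17648 + 1378\right) = \left(-13542 - 48397\right) 19026 = \left(-61939\right) 19026 = -1178451414$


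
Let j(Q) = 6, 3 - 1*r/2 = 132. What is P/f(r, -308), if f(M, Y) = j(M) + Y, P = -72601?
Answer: 72601/302 ≈ 240.40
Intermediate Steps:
r = -258 (r = 6 - 2*132 = 6 - 264 = -258)
f(M, Y) = 6 + Y
P/f(r, -308) = -72601/(6 - 308) = -72601/(-302) = -72601*(-1/302) = 72601/302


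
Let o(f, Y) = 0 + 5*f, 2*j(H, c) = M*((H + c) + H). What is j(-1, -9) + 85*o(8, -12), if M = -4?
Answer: 3422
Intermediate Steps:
j(H, c) = -4*H - 2*c (j(H, c) = (-4*((H + c) + H))/2 = (-4*(c + 2*H))/2 = (-8*H - 4*c)/2 = -4*H - 2*c)
o(f, Y) = 5*f
j(-1, -9) + 85*o(8, -12) = (-4*(-1) - 2*(-9)) + 85*(5*8) = (4 + 18) + 85*40 = 22 + 3400 = 3422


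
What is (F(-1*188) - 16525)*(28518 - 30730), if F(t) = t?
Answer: 36969156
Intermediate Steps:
(F(-1*188) - 16525)*(28518 - 30730) = (-1*188 - 16525)*(28518 - 30730) = (-188 - 16525)*(-2212) = -16713*(-2212) = 36969156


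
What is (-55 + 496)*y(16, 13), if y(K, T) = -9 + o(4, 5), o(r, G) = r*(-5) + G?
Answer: -10584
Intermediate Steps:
o(r, G) = G - 5*r (o(r, G) = -5*r + G = G - 5*r)
y(K, T) = -24 (y(K, T) = -9 + (5 - 5*4) = -9 + (5 - 20) = -9 - 15 = -24)
(-55 + 496)*y(16, 13) = (-55 + 496)*(-24) = 441*(-24) = -10584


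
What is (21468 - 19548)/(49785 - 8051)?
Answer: 960/20867 ≈ 0.046006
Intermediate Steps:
(21468 - 19548)/(49785 - 8051) = 1920/41734 = 1920*(1/41734) = 960/20867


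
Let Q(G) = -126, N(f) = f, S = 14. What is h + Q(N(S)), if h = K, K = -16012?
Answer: -16138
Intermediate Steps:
h = -16012
h + Q(N(S)) = -16012 - 126 = -16138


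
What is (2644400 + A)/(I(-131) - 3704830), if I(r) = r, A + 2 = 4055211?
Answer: -2233203/1234987 ≈ -1.8083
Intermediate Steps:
A = 4055209 (A = -2 + 4055211 = 4055209)
(2644400 + A)/(I(-131) - 3704830) = (2644400 + 4055209)/(-131 - 3704830) = 6699609/(-3704961) = 6699609*(-1/3704961) = -2233203/1234987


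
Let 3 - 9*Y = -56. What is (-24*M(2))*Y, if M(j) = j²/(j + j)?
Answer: -472/3 ≈ -157.33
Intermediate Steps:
M(j) = j/2 (M(j) = j²/((2*j)) = (1/(2*j))*j² = j/2)
Y = 59/9 (Y = ⅓ - ⅑*(-56) = ⅓ + 56/9 = 59/9 ≈ 6.5556)
(-24*M(2))*Y = -12*2*(59/9) = -24*1*(59/9) = -24*59/9 = -472/3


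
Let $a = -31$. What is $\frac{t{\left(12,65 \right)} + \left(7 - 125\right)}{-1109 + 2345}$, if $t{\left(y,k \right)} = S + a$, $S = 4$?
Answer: $- \frac{145}{1236} \approx -0.11731$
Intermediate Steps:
$t{\left(y,k \right)} = -27$ ($t{\left(y,k \right)} = 4 - 31 = -27$)
$\frac{t{\left(12,65 \right)} + \left(7 - 125\right)}{-1109 + 2345} = \frac{-27 + \left(7 - 125\right)}{-1109 + 2345} = \frac{-27 + \left(7 - 125\right)}{1236} = \left(-27 - 118\right) \frac{1}{1236} = \left(-145\right) \frac{1}{1236} = - \frac{145}{1236}$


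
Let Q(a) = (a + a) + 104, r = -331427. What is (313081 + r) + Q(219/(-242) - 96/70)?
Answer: -77274151/4235 ≈ -18247.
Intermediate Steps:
Q(a) = 104 + 2*a (Q(a) = 2*a + 104 = 104 + 2*a)
(313081 + r) + Q(219/(-242) - 96/70) = (313081 - 331427) + (104 + 2*(219/(-242) - 96/70)) = -18346 + (104 + 2*(219*(-1/242) - 96*1/70)) = -18346 + (104 + 2*(-219/242 - 48/35)) = -18346 + (104 + 2*(-19281/8470)) = -18346 + (104 - 19281/4235) = -18346 + 421159/4235 = -77274151/4235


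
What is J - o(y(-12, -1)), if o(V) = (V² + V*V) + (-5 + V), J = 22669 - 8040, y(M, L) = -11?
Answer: 14403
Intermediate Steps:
J = 14629
o(V) = -5 + V + 2*V² (o(V) = (V² + V²) + (-5 + V) = 2*V² + (-5 + V) = -5 + V + 2*V²)
J - o(y(-12, -1)) = 14629 - (-5 - 11 + 2*(-11)²) = 14629 - (-5 - 11 + 2*121) = 14629 - (-5 - 11 + 242) = 14629 - 1*226 = 14629 - 226 = 14403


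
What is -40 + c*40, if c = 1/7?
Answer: -240/7 ≈ -34.286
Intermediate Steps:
c = ⅐ ≈ 0.14286
-40 + c*40 = -40 + (⅐)*40 = -40 + 40/7 = -240/7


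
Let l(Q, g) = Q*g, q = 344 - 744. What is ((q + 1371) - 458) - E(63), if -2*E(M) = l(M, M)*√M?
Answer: 513 + 11907*√7/2 ≈ 16264.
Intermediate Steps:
q = -400
E(M) = -M^(5/2)/2 (E(M) = -M*M*√M/2 = -M²*√M/2 = -M^(5/2)/2)
((q + 1371) - 458) - E(63) = ((-400 + 1371) - 458) - (-1)*63^(5/2)/2 = (971 - 458) - (-1)*11907*√7/2 = 513 - (-11907)*√7/2 = 513 + 11907*√7/2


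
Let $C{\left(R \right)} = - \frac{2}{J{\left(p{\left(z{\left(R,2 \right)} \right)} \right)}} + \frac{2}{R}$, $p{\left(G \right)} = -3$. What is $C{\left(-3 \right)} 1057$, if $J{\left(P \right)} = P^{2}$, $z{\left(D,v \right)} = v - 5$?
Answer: $- \frac{8456}{9} \approx -939.56$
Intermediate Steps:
$z{\left(D,v \right)} = -5 + v$
$C{\left(R \right)} = - \frac{2}{9} + \frac{2}{R}$ ($C{\left(R \right)} = - \frac{2}{\left(-3\right)^{2}} + \frac{2}{R} = - \frac{2}{9} + \frac{2}{R}$)
$C{\left(-3 \right)} 1057 = \left(- \frac{2}{9} + \frac{2}{-3}\right) 1057 = \left(- \frac{2}{9} + 2 \left(- \frac{1}{3}\right)\right) 1057 = \left(- \frac{2}{9} - \frac{2}{3}\right) 1057 = \left(- \frac{8}{9}\right) 1057 = - \frac{8456}{9}$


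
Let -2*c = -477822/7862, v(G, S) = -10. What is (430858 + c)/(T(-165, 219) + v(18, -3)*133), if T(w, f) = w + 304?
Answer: -3387644507/9363642 ≈ -361.79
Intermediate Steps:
c = 238911/7862 (c = -(-238911)/7862 = -½*(-238911/3931) = 238911/7862 ≈ 30.388)
T(w, f) = 304 + w
(430858 + c)/(T(-165, 219) + v(18, -3)*133) = (430858 + 238911/7862)/((304 - 165) - 10*133) = 3387644507/(7862*(139 - 1330)) = (3387644507/7862)/(-1191) = (3387644507/7862)*(-1/1191) = -3387644507/9363642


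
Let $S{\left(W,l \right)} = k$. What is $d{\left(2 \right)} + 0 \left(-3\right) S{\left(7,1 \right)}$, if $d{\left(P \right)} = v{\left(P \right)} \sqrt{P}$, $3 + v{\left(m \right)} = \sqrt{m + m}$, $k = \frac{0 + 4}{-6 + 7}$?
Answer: $- \sqrt{2} \approx -1.4142$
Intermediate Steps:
$k = 4$ ($k = \frac{4}{1} = 4 \cdot 1 = 4$)
$v{\left(m \right)} = -3 + \sqrt{2} \sqrt{m}$ ($v{\left(m \right)} = -3 + \sqrt{m + m} = -3 + \sqrt{2 m} = -3 + \sqrt{2} \sqrt{m}$)
$S{\left(W,l \right)} = 4$
$d{\left(P \right)} = \sqrt{P} \left(-3 + \sqrt{2} \sqrt{P}\right)$ ($d{\left(P \right)} = \left(-3 + \sqrt{2} \sqrt{P}\right) \sqrt{P} = \sqrt{P} \left(-3 + \sqrt{2} \sqrt{P}\right)$)
$d{\left(2 \right)} + 0 \left(-3\right) S{\left(7,1 \right)} = \left(- 3 \sqrt{2} + 2 \sqrt{2}\right) + 0 \left(-3\right) 4 = - \sqrt{2} + 0 \cdot 4 = - \sqrt{2} + 0 = - \sqrt{2}$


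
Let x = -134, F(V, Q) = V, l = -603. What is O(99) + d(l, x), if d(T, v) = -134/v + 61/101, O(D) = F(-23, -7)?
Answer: -2161/101 ≈ -21.396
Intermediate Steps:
O(D) = -23
d(T, v) = 61/101 - 134/v (d(T, v) = -134/v + 61*(1/101) = -134/v + 61/101 = 61/101 - 134/v)
O(99) + d(l, x) = -23 + (61/101 - 134/(-134)) = -23 + (61/101 - 134*(-1/134)) = -23 + (61/101 + 1) = -23 + 162/101 = -2161/101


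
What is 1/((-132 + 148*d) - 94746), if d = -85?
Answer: -1/107458 ≈ -9.3060e-6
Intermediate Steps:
1/((-132 + 148*d) - 94746) = 1/((-132 + 148*(-85)) - 94746) = 1/((-132 - 12580) - 94746) = 1/(-12712 - 94746) = 1/(-107458) = -1/107458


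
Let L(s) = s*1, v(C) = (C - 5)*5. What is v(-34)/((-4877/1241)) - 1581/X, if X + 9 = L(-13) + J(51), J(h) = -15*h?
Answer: 198160602/3838199 ≈ 51.629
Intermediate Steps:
v(C) = -25 + 5*C (v(C) = (-5 + C)*5 = -25 + 5*C)
L(s) = s
X = -787 (X = -9 + (-13 - 15*51) = -9 + (-13 - 765) = -9 - 778 = -787)
v(-34)/((-4877/1241)) - 1581/X = (-25 + 5*(-34))/((-4877/1241)) - 1581/(-787) = (-25 - 170)/((-4877*1/1241)) - 1581*(-1/787) = -195/(-4877/1241) + 1581/787 = -195*(-1241/4877) + 1581/787 = 241995/4877 + 1581/787 = 198160602/3838199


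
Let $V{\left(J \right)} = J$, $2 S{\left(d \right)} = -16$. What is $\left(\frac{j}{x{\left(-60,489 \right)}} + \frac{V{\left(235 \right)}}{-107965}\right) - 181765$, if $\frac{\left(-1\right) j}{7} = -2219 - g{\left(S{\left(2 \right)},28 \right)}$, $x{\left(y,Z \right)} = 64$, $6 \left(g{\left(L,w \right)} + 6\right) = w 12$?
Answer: $- \frac{250847546669}{1381952} \approx -1.8152 \cdot 10^{5}$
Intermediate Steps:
$S{\left(d \right)} = -8$ ($S{\left(d \right)} = \frac{1}{2} \left(-16\right) = -8$)
$g{\left(L,w \right)} = -6 + 2 w$ ($g{\left(L,w \right)} = -6 + \frac{w 12}{6} = -6 + \frac{12 w}{6} = -6 + 2 w$)
$j = 15883$ ($j = - 7 \left(-2219 - \left(-6 + 2 \cdot 28\right)\right) = - 7 \left(-2219 - \left(-6 + 56\right)\right) = - 7 \left(-2219 - 50\right) = \left(-7\right) \left(-2269\right) = 15883$)
$\left(\frac{j}{x{\left(-60,489 \right)}} + \frac{V{\left(235 \right)}}{-107965}\right) - 181765 = \left(\frac{15883}{64} + \frac{235}{-107965}\right) - 181765 = \left(15883 \cdot \frac{1}{64} + 235 \left(- \frac{1}{107965}\right)\right) - 181765 = \left(\frac{15883}{64} - \frac{47}{21593}\right) - 181765 = \frac{342958611}{1381952} - 181765 = - \frac{250847546669}{1381952}$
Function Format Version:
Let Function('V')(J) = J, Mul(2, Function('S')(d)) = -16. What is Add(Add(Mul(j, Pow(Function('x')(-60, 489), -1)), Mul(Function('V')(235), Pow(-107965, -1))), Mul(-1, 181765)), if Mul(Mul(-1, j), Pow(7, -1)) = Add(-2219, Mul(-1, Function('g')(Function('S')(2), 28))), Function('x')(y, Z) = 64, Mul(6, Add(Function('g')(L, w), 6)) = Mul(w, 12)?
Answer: Rational(-250847546669, 1381952) ≈ -1.8152e+5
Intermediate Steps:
Function('S')(d) = -8 (Function('S')(d) = Mul(Rational(1, 2), -16) = -8)
Function('g')(L, w) = Add(-6, Mul(2, w)) (Function('g')(L, w) = Add(-6, Mul(Rational(1, 6), Mul(w, 12))) = Add(-6, Mul(Rational(1, 6), Mul(12, w))) = Add(-6, Mul(2, w)))
j = 15883 (j = Mul(-7, Add(-2219, Mul(-1, Add(-6, Mul(2, 28))))) = Mul(-7, Add(-2219, Mul(-1, Add(-6, 56)))) = Mul(-7, Add(-2219, Mul(-1, 50))) = Mul(-7, Add(-2219, -50)) = Mul(-7, -2269) = 15883)
Add(Add(Mul(j, Pow(Function('x')(-60, 489), -1)), Mul(Function('V')(235), Pow(-107965, -1))), Mul(-1, 181765)) = Add(Add(Mul(15883, Pow(64, -1)), Mul(235, Pow(-107965, -1))), Mul(-1, 181765)) = Add(Add(Mul(15883, Rational(1, 64)), Mul(235, Rational(-1, 107965))), -181765) = Add(Add(Rational(15883, 64), Rational(-47, 21593)), -181765) = Add(Rational(342958611, 1381952), -181765) = Rational(-250847546669, 1381952)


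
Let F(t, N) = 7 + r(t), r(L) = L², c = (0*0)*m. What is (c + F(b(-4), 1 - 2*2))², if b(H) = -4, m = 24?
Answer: 529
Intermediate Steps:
c = 0 (c = (0*0)*24 = 0*24 = 0)
F(t, N) = 7 + t²
(c + F(b(-4), 1 - 2*2))² = (0 + (7 + (-4)²))² = (0 + (7 + 16))² = (0 + 23)² = 23² = 529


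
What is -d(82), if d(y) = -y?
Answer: 82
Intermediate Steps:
-d(82) = -(-1)*82 = -1*(-82) = 82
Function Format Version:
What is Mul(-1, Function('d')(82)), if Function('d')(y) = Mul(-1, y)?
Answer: 82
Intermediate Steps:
Mul(-1, Function('d')(82)) = Mul(-1, Mul(-1, 82)) = Mul(-1, -82) = 82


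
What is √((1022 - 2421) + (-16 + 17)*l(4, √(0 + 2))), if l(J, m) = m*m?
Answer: I*√1397 ≈ 37.376*I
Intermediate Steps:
l(J, m) = m²
√((1022 - 2421) + (-16 + 17)*l(4, √(0 + 2))) = √((1022 - 2421) + (-16 + 17)*(√(0 + 2))²) = √(-1399 + 1*(√2)²) = √(-1399 + 1*2) = √(-1399 + 2) = √(-1397) = I*√1397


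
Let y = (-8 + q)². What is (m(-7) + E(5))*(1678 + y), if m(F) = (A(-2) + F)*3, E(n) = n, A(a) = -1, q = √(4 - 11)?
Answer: -32965 + 304*I*√7 ≈ -32965.0 + 804.31*I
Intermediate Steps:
q = I*√7 (q = √(-7) = I*√7 ≈ 2.6458*I)
y = (-8 + I*√7)² ≈ 57.0 - 42.332*I
m(F) = -3 + 3*F (m(F) = (-1 + F)*3 = -3 + 3*F)
(m(-7) + E(5))*(1678 + y) = ((-3 + 3*(-7)) + 5)*(1678 + (8 - I*√7)²) = ((-3 - 21) + 5)*(1678 + (8 - I*√7)²) = (-24 + 5)*(1678 + (8 - I*√7)²) = -19*(1678 + (8 - I*√7)²) = -31882 - 19*(8 - I*√7)²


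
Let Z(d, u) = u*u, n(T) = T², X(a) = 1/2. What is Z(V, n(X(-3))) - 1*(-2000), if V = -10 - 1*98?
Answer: 32001/16 ≈ 2000.1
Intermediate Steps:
X(a) = ½
V = -108 (V = -10 - 98 = -108)
Z(d, u) = u²
Z(V, n(X(-3))) - 1*(-2000) = ((½)²)² - 1*(-2000) = (¼)² + 2000 = 1/16 + 2000 = 32001/16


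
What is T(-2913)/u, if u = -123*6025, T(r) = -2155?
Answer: 431/148215 ≈ 0.0029079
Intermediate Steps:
u = -741075
T(-2913)/u = -2155/(-741075) = -2155*(-1/741075) = 431/148215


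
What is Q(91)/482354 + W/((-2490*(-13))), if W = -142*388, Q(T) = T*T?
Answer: -13153860007/7806899490 ≈ -1.6849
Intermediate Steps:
Q(T) = T²
W = -55096
Q(91)/482354 + W/((-2490*(-13))) = 91²/482354 - 55096/((-2490*(-13))) = 8281*(1/482354) - 55096/32370 = 8281/482354 - 55096*1/32370 = 8281/482354 - 27548/16185 = -13153860007/7806899490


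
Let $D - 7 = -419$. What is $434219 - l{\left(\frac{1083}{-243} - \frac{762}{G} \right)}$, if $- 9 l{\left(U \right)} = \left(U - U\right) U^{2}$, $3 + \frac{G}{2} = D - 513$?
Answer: $434219$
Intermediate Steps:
$D = -412$ ($D = 7 - 419 = -412$)
$G = -1856$ ($G = -6 + 2 \left(-412 - 513\right) = -6 + 2 \left(-925\right) = -6 - 1850 = -1856$)
$l{\left(U \right)} = 0$ ($l{\left(U \right)} = - \frac{\left(U - U\right) U^{2}}{9} = - \frac{0 U^{2}}{9} = \left(- \frac{1}{9}\right) 0 = 0$)
$434219 - l{\left(\frac{1083}{-243} - \frac{762}{G} \right)} = 434219 - 0 = 434219 + 0 = 434219$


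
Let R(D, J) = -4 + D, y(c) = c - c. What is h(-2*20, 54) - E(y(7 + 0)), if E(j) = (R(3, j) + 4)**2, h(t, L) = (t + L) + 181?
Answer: 186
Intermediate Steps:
h(t, L) = 181 + L + t (h(t, L) = (L + t) + 181 = 181 + L + t)
y(c) = 0
E(j) = 9 (E(j) = ((-4 + 3) + 4)**2 = (-1 + 4)**2 = 3**2 = 9)
h(-2*20, 54) - E(y(7 + 0)) = (181 + 54 - 2*20) - 1*9 = (181 + 54 - 40) - 9 = 195 - 9 = 186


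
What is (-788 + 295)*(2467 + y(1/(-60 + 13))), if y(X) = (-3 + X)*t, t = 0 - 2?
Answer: -57302869/47 ≈ -1.2192e+6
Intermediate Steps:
t = -2
y(X) = 6 - 2*X (y(X) = (-3 + X)*(-2) = 6 - 2*X)
(-788 + 295)*(2467 + y(1/(-60 + 13))) = (-788 + 295)*(2467 + (6 - 2/(-60 + 13))) = -493*(2467 + (6 - 2/(-47))) = -493*(2467 + (6 - 2*(-1/47))) = -493*(2467 + (6 + 2/47)) = -493*(2467 + 284/47) = -493*116233/47 = -57302869/47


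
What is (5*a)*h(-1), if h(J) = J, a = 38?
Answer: -190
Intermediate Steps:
(5*a)*h(-1) = (5*38)*(-1) = 190*(-1) = -190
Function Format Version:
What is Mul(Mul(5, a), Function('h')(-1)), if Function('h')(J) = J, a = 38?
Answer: -190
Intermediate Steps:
Mul(Mul(5, a), Function('h')(-1)) = Mul(Mul(5, 38), -1) = Mul(190, -1) = -190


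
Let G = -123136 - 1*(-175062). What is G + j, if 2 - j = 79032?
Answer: -27104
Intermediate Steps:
G = 51926 (G = -123136 + 175062 = 51926)
j = -79030 (j = 2 - 1*79032 = 2 - 79032 = -79030)
G + j = 51926 - 79030 = -27104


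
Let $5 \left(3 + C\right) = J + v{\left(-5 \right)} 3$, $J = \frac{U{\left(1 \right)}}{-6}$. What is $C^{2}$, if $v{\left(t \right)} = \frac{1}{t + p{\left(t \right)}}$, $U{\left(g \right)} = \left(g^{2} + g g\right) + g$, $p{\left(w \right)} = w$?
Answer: $\frac{6241}{625} \approx 9.9856$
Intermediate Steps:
$U{\left(g \right)} = g + 2 g^{2}$ ($U{\left(g \right)} = \left(g^{2} + g^{2}\right) + g = 2 g^{2} + g = g + 2 g^{2}$)
$J = - \frac{1}{2}$ ($J = \frac{1 \left(1 + 2 \cdot 1\right)}{-6} = 1 \left(1 + 2\right) \left(- \frac{1}{6}\right) = 1 \cdot 3 \left(- \frac{1}{6}\right) = 3 \left(- \frac{1}{6}\right) = - \frac{1}{2} \approx -0.5$)
$v{\left(t \right)} = \frac{1}{2 t}$ ($v{\left(t \right)} = \frac{1}{t + t} = \frac{1}{2 t}$)
$C = - \frac{79}{25}$ ($C = -3 + \frac{- \frac{1}{2} + \frac{1}{2 \left(-5\right)} 3}{5} = -3 + \frac{- \frac{1}{2} + \frac{1}{2} \left(- \frac{1}{5}\right) 3}{5} = -3 + \frac{- \frac{1}{2} - \frac{3}{10}}{5} = -3 + \frac{1}{5} \left(- \frac{4}{5}\right) = -3 - \frac{4}{25} = - \frac{79}{25} \approx -3.16$)
$C^{2} = \left(- \frac{79}{25}\right)^{2} = \frac{6241}{625}$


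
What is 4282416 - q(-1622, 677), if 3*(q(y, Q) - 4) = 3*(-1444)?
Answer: 4283856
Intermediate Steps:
q(y, Q) = -1440 (q(y, Q) = 4 + (3*(-1444))/3 = 4 + (⅓)*(-4332) = 4 - 1444 = -1440)
4282416 - q(-1622, 677) = 4282416 - 1*(-1440) = 4282416 + 1440 = 4283856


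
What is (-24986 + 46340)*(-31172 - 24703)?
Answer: -1193154750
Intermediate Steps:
(-24986 + 46340)*(-31172 - 24703) = 21354*(-55875) = -1193154750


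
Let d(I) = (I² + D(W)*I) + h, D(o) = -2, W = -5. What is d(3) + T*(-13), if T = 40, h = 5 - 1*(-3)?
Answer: -509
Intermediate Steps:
h = 8 (h = 5 + 3 = 8)
d(I) = 8 + I² - 2*I (d(I) = (I² - 2*I) + 8 = 8 + I² - 2*I)
d(3) + T*(-13) = (8 + 3² - 2*3) + 40*(-13) = (8 + 9 - 6) - 520 = 11 - 520 = -509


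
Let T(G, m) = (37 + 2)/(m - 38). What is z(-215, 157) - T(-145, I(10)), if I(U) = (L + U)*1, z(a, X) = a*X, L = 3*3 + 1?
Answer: -202517/6 ≈ -33753.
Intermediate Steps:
L = 10 (L = 9 + 1 = 10)
z(a, X) = X*a
I(U) = 10 + U (I(U) = (10 + U)*1 = 10 + U)
T(G, m) = 39/(-38 + m)
z(-215, 157) - T(-145, I(10)) = 157*(-215) - 39/(-38 + (10 + 10)) = -33755 - 39/(-38 + 20) = -33755 - 39/(-18) = -33755 - 39*(-1)/18 = -33755 - 1*(-13/6) = -33755 + 13/6 = -202517/6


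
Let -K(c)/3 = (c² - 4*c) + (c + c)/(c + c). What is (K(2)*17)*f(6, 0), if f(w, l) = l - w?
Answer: -918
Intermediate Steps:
K(c) = -3 - 3*c² + 12*c (K(c) = -3*((c² - 4*c) + (c + c)/(c + c)) = -3*((c² - 4*c) + (2*c)/((2*c))) = -3*((c² - 4*c) + (2*c)*(1/(2*c))) = -3*((c² - 4*c) + 1) = -3*(1 + c² - 4*c) = -3 - 3*c² + 12*c)
(K(2)*17)*f(6, 0) = ((-3 - 3*2² + 12*2)*17)*(0 - 1*6) = ((-3 - 3*4 + 24)*17)*(0 - 6) = ((-3 - 12 + 24)*17)*(-6) = (9*17)*(-6) = 153*(-6) = -918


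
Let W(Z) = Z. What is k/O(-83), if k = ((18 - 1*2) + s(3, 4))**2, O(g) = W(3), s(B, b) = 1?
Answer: 289/3 ≈ 96.333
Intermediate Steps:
O(g) = 3
k = 289 (k = ((18 - 1*2) + 1)**2 = ((18 - 2) + 1)**2 = (16 + 1)**2 = 17**2 = 289)
k/O(-83) = 289/3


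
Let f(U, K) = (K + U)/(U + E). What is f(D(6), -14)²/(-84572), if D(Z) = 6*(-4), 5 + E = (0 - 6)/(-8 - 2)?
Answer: -9025/426327452 ≈ -2.1169e-5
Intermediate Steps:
E = -22/5 (E = -5 + (0 - 6)/(-8 - 2) = -5 - 6/(-10) = -5 - 6*(-⅒) = -5 + ⅗ = -22/5 ≈ -4.4000)
D(Z) = -24
f(U, K) = (K + U)/(-22/5 + U) (f(U, K) = (K + U)/(U - 22/5) = (K + U)/(-22/5 + U))
f(D(6), -14)²/(-84572) = (5*(-14 - 24)/(-22 + 5*(-24)))²/(-84572) = (5*(-38)/(-22 - 120))²*(-1/84572) = (5*(-38)/(-142))²*(-1/84572) = (5*(-1/142)*(-38))²*(-1/84572) = (95/71)²*(-1/84572) = (9025/5041)*(-1/84572) = -9025/426327452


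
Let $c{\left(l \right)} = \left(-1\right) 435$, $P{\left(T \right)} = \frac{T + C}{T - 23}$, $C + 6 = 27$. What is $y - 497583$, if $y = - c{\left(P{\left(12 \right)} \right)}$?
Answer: $-497148$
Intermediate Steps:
$C = 21$ ($C = -6 + 27 = 21$)
$P{\left(T \right)} = \frac{21 + T}{-23 + T}$ ($P{\left(T \right)} = \frac{T + 21}{T - 23} = \frac{21 + T}{T - 23} = \frac{21 + T}{-23 + T}$)
$c{\left(l \right)} = -435$
$y = 435$ ($y = \left(-1\right) \left(-435\right) = 435$)
$y - 497583 = 435 - 497583 = -497148$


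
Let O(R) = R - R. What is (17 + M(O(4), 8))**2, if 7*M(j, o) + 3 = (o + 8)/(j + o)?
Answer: 13924/49 ≈ 284.16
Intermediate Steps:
O(R) = 0
M(j, o) = -3/7 + (8 + o)/(7*(j + o)) (M(j, o) = -3/7 + ((o + 8)/(j + o))/7 = -3/7 + ((8 + o)/(j + o))/7 = -3/7 + (8 + o)/(7*(j + o)))
(17 + M(O(4), 8))**2 = (17 + (8 - 3*0 - 2*8)/(7*(0 + 8)))**2 = (17 + (1/7)*(8 + 0 - 16)/8)**2 = (17 + (1/7)*(1/8)*(-8))**2 = (17 - 1/7)**2 = (118/7)**2 = 13924/49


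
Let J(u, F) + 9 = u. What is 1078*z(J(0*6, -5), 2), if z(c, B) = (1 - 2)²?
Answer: 1078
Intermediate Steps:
J(u, F) = -9 + u
z(c, B) = 1 (z(c, B) = (-1)² = 1)
1078*z(J(0*6, -5), 2) = 1078*1 = 1078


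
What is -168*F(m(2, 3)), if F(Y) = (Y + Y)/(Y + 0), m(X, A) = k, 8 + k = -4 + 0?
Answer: -336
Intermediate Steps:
k = -12 (k = -8 + (-4 + 0) = -8 - 4 = -12)
m(X, A) = -12
F(Y) = 2 (F(Y) = (2*Y)/Y = 2)
-168*F(m(2, 3)) = -168*2 = -336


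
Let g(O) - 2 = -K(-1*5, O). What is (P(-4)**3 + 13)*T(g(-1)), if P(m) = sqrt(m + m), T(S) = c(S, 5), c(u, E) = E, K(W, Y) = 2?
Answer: 65 - 80*I*sqrt(2) ≈ 65.0 - 113.14*I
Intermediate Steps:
g(O) = 0 (g(O) = 2 - 1*2 = 2 - 2 = 0)
T(S) = 5
P(m) = sqrt(2)*sqrt(m) (P(m) = sqrt(2*m) = sqrt(2)*sqrt(m))
(P(-4)**3 + 13)*T(g(-1)) = ((sqrt(2)*sqrt(-4))**3 + 13)*5 = ((sqrt(2)*(2*I))**3 + 13)*5 = ((2*I*sqrt(2))**3 + 13)*5 = (-16*I*sqrt(2) + 13)*5 = (13 - 16*I*sqrt(2))*5 = 65 - 80*I*sqrt(2)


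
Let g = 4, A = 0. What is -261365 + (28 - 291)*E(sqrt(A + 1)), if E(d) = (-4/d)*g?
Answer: -257157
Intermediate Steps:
E(d) = -16/d (E(d) = -4/d*4 = -16/d)
-261365 + (28 - 291)*E(sqrt(A + 1)) = -261365 + (28 - 291)*(-16/sqrt(0 + 1)) = -261365 - (-4208)/(sqrt(1)) = -261365 - (-4208)/1 = -261365 - (-4208) = -261365 - 263*(-16) = -261365 + 4208 = -257157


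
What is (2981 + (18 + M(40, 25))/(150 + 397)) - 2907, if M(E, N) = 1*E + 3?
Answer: 40539/547 ≈ 74.112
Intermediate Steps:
M(E, N) = 3 + E (M(E, N) = E + 3 = 3 + E)
(2981 + (18 + M(40, 25))/(150 + 397)) - 2907 = (2981 + (18 + (3 + 40))/(150 + 397)) - 2907 = (2981 + (18 + 43)/547) - 2907 = (2981 + 61*(1/547)) - 2907 = (2981 + 61/547) - 2907 = 1630668/547 - 2907 = 40539/547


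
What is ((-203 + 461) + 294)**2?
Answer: 304704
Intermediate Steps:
((-203 + 461) + 294)**2 = (258 + 294)**2 = 552**2 = 304704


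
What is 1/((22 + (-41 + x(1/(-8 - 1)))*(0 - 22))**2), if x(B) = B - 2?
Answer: 81/76282756 ≈ 1.0618e-6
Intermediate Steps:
x(B) = -2 + B
1/((22 + (-41 + x(1/(-8 - 1)))*(0 - 22))**2) = 1/((22 + (-41 + (-2 + 1/(-8 - 1)))*(0 - 22))**2) = 1/((22 + (-41 + (-2 + 1/(-9)))*(-22))**2) = 1/((22 + (-41 + (-2 - 1/9))*(-22))**2) = 1/((22 + (-41 - 19/9)*(-22))**2) = 1/((22 - 388/9*(-22))**2) = 1/((22 + 8536/9)**2) = 1/((8734/9)**2) = 1/(76282756/81) = 81/76282756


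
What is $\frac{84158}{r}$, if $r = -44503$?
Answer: $- \frac{84158}{44503} \approx -1.8911$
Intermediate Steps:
$\frac{84158}{r} = \frac{84158}{-44503} = 84158 \left(- \frac{1}{44503}\right) = - \frac{84158}{44503}$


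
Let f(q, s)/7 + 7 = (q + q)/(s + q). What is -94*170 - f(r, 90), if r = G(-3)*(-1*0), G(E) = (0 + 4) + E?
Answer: -15931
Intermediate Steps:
G(E) = 4 + E
r = 0 (r = (4 - 3)*(-1*0) = 1*0 = 0)
f(q, s) = -49 + 14*q/(q + s) (f(q, s) = -49 + 7*((q + q)/(s + q)) = -49 + 7*((2*q)/(q + s)) = -49 + 7*(2*q/(q + s)) = -49 + 14*q/(q + s))
-94*170 - f(r, 90) = -94*170 - 7*(-7*90 - 5*0)/(0 + 90) = -15980 - 7*(-630 + 0)/90 = -15980 - 7*(-630)/90 = -15980 - 1*(-49) = -15980 + 49 = -15931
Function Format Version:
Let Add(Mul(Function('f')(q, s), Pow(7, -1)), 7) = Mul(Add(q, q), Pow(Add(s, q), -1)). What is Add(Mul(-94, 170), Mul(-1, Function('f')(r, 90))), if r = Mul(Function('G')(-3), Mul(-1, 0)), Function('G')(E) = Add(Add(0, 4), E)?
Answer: -15931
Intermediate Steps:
Function('G')(E) = Add(4, E)
r = 0 (r = Mul(Add(4, -3), Mul(-1, 0)) = Mul(1, 0) = 0)
Function('f')(q, s) = Add(-49, Mul(14, q, Pow(Add(q, s), -1))) (Function('f')(q, s) = Add(-49, Mul(7, Mul(Add(q, q), Pow(Add(s, q), -1)))) = Add(-49, Mul(7, Mul(Mul(2, q), Pow(Add(q, s), -1)))) = Add(-49, Mul(7, Mul(2, q, Pow(Add(q, s), -1)))) = Add(-49, Mul(14, q, Pow(Add(q, s), -1))))
Add(Mul(-94, 170), Mul(-1, Function('f')(r, 90))) = Add(Mul(-94, 170), Mul(-1, Mul(7, Pow(Add(0, 90), -1), Add(Mul(-7, 90), Mul(-5, 0))))) = Add(-15980, Mul(-1, Mul(7, Pow(90, -1), Add(-630, 0)))) = Add(-15980, Mul(-1, Mul(7, Rational(1, 90), -630))) = Add(-15980, Mul(-1, -49)) = Add(-15980, 49) = -15931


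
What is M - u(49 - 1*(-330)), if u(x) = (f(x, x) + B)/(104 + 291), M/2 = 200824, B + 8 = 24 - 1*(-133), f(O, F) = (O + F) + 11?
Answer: 158650042/395 ≈ 4.0165e+5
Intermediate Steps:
f(O, F) = 11 + F + O (f(O, F) = (F + O) + 11 = 11 + F + O)
B = 149 (B = -8 + (24 - 1*(-133)) = -8 + (24 + 133) = -8 + 157 = 149)
M = 401648 (M = 2*200824 = 401648)
u(x) = 32/79 + 2*x/395 (u(x) = ((11 + x + x) + 149)/(104 + 291) = ((11 + 2*x) + 149)/395 = (160 + 2*x)*(1/395) = 32/79 + 2*x/395)
M - u(49 - 1*(-330)) = 401648 - (32/79 + 2*(49 - 1*(-330))/395) = 401648 - (32/79 + 2*(49 + 330)/395) = 401648 - (32/79 + (2/395)*379) = 401648 - (32/79 + 758/395) = 401648 - 1*918/395 = 401648 - 918/395 = 158650042/395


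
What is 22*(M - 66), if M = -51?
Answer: -2574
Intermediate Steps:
22*(M - 66) = 22*(-51 - 66) = 22*(-117) = -2574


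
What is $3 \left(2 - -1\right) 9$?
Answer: $81$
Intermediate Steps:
$3 \left(2 - -1\right) 9 = 3 \left(2 + 1\right) 9 = 3 \cdot 3 \cdot 9 = 9 \cdot 9 = 81$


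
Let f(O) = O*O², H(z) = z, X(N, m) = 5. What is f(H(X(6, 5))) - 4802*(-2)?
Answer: 9729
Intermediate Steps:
f(O) = O³
f(H(X(6, 5))) - 4802*(-2) = 5³ - 4802*(-2) = 125 - 1*(-9604) = 125 + 9604 = 9729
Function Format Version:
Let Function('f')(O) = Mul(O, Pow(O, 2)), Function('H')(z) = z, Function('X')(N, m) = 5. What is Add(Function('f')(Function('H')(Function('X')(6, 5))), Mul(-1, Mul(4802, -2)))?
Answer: 9729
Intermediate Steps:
Function('f')(O) = Pow(O, 3)
Add(Function('f')(Function('H')(Function('X')(6, 5))), Mul(-1, Mul(4802, -2))) = Add(Pow(5, 3), Mul(-1, Mul(4802, -2))) = Add(125, Mul(-1, -9604)) = Add(125, 9604) = 9729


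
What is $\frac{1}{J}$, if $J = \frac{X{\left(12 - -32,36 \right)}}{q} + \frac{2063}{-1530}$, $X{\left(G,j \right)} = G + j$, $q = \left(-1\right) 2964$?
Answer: $- \frac{377910}{519761} \approx -0.72708$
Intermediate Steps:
$q = -2964$
$J = - \frac{519761}{377910}$ ($J = \frac{\left(12 - -32\right) + 36}{-2964} + \frac{2063}{-1530} = \left(\left(12 + 32\right) + 36\right) \left(- \frac{1}{2964}\right) + 2063 \left(- \frac{1}{1530}\right) = \left(44 + 36\right) \left(- \frac{1}{2964}\right) - \frac{2063}{1530} = 80 \left(- \frac{1}{2964}\right) - \frac{2063}{1530} = - \frac{20}{741} - \frac{2063}{1530} = - \frac{519761}{377910} \approx -1.3754$)
$\frac{1}{J} = \frac{1}{- \frac{519761}{377910}} = - \frac{377910}{519761}$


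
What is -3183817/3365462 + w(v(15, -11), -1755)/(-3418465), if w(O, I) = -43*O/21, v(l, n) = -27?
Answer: -76187671300129/80532998390810 ≈ -0.94604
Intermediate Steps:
w(O, I) = -43*O/21
-3183817/3365462 + w(v(15, -11), -1755)/(-3418465) = -3183817/3365462 - 43/21*(-27)/(-3418465) = -3183817*1/3365462 + (387/7)*(-1/3418465) = -3183817/3365462 - 387/23929255 = -76187671300129/80532998390810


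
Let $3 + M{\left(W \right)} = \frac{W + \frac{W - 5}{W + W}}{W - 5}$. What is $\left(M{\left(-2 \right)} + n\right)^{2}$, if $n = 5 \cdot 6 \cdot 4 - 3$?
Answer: $\frac{10195249}{784} \approx 13004.0$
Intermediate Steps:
$M{\left(W \right)} = -3 + \frac{W + \frac{-5 + W}{2 W}}{-5 + W}$ ($M{\left(W \right)} = -3 + \frac{W + \frac{W - 5}{W + W}}{W - 5} = -3 + \frac{W + \frac{-5 + W}{2 W}}{-5 + W}$)
$n = 117$ ($n = 30 \cdot 4 - 3 = 120 - 3 = 117$)
$\left(M{\left(-2 \right)} + n\right)^{2} = \left(\frac{-5 - 4 \left(-2\right)^{2} + 31 \left(-2\right)}{2 \left(-2\right) \left(-5 - 2\right)} + 117\right)^{2} = \left(\frac{1}{2} \left(- \frac{1}{2}\right) \frac{1}{-7} \left(-5 - 16 - 62\right) + 117\right)^{2} = \left(\frac{1}{2} \left(- \frac{1}{2}\right) \left(- \frac{1}{7}\right) \left(-5 - 16 - 62\right) + 117\right)^{2} = \left(\frac{1}{2} \left(- \frac{1}{2}\right) \left(- \frac{1}{7}\right) \left(-83\right) + 117\right)^{2} = \left(- \frac{83}{28} + 117\right)^{2} = \left(\frac{3193}{28}\right)^{2} = \frac{10195249}{784}$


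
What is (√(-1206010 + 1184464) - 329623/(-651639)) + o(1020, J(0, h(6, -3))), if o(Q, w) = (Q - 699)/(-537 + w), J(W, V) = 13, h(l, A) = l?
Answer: -36453667/341458836 + 9*I*√266 ≈ -0.10676 + 146.79*I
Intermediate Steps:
o(Q, w) = (-699 + Q)/(-537 + w)
(√(-1206010 + 1184464) - 329623/(-651639)) + o(1020, J(0, h(6, -3))) = (√(-1206010 + 1184464) - 329623/(-651639)) + (-699 + 1020)/(-537 + 13) = (√(-21546) - 329623*(-1/651639)) + 321/(-524) = (9*I*√266 + 329623/651639) - 1/524*321 = (329623/651639 + 9*I*√266) - 321/524 = -36453667/341458836 + 9*I*√266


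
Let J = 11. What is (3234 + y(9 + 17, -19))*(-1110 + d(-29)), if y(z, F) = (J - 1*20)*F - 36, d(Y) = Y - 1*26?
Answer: -3924885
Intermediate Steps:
d(Y) = -26 + Y (d(Y) = Y - 26 = -26 + Y)
y(z, F) = -36 - 9*F (y(z, F) = (11 - 1*20)*F - 36 = (11 - 20)*F - 36 = -9*F - 36 = -36 - 9*F)
(3234 + y(9 + 17, -19))*(-1110 + d(-29)) = (3234 + (-36 - 9*(-19)))*(-1110 + (-26 - 29)) = (3234 + (-36 + 171))*(-1110 - 55) = (3234 + 135)*(-1165) = 3369*(-1165) = -3924885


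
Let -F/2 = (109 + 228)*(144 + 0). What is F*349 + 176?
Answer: -33872368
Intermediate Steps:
F = -97056 (F = -2*(109 + 228)*(144 + 0) = -674*144 = -2*48528 = -97056)
F*349 + 176 = -97056*349 + 176 = -33872544 + 176 = -33872368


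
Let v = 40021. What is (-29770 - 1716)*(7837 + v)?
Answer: -1506856988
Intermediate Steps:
(-29770 - 1716)*(7837 + v) = (-29770 - 1716)*(7837 + 40021) = -31486*47858 = -1506856988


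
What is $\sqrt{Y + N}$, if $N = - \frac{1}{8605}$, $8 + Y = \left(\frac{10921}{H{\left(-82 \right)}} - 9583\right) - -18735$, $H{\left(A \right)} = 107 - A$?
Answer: $\frac{4 \sqrt{169018736452230}}{542115} \approx 95.926$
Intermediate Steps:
$Y = \frac{1739137}{189}$ ($Y = -8 + \left(\left(\frac{10921}{107 - -82} - 9583\right) - -18735\right) = -8 + \left(\left(\frac{10921}{107 + 82} - 9583\right) + 18735\right) = -8 + \left(\left(\frac{10921}{189} - 9583\right) + 18735\right) = -8 + \left(- \frac{1800266}{189} + 18735\right) = -8 + \frac{1740649}{189} = \frac{1739137}{189} \approx 9201.8$)
$N = - \frac{1}{8605}$ ($N = \left(-1\right) \frac{1}{8605} = - \frac{1}{8605} \approx -0.00011621$)
$\sqrt{Y + N} = \sqrt{\frac{1739137}{189} - \frac{1}{8605}} = \sqrt{\frac{14965273696}{1626345}} = \frac{4 \sqrt{169018736452230}}{542115}$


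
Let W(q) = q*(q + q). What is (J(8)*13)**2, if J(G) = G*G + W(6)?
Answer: 3125824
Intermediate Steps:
W(q) = 2*q**2 (W(q) = q*(2*q) = 2*q**2)
J(G) = 72 + G**2 (J(G) = G*G + 2*6**2 = G**2 + 2*36 = G**2 + 72 = 72 + G**2)
(J(8)*13)**2 = ((72 + 8**2)*13)**2 = ((72 + 64)*13)**2 = (136*13)**2 = 1768**2 = 3125824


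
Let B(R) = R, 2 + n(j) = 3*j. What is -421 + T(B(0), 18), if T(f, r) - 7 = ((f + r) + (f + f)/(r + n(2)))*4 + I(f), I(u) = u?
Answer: -342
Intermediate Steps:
n(j) = -2 + 3*j
T(f, r) = 7 + 4*r + 5*f + 8*f/(4 + r) (T(f, r) = 7 + (((f + r) + (f + f)/(r + (-2 + 3*2)))*4 + f) = 7 + (((f + r) + (2*f)/(r + (-2 + 6)))*4 + f) = 7 + (((f + r) + (2*f)/(r + 4))*4 + f) = 7 + (((f + r) + (2*f)/(4 + r))*4 + f) = 7 + (((f + r) + 2*f/(4 + r))*4 + f) = 7 + ((f + r + 2*f/(4 + r))*4 + f) = 7 + ((4*f + 4*r + 8*f/(4 + r)) + f) = 7 + (4*r + 5*f + 8*f/(4 + r)) = 7 + 4*r + 5*f + 8*f/(4 + r))
-421 + T(B(0), 18) = -421 + (28 + 4*18² + 23*18 + 28*0 + 5*0*18)/(4 + 18) = -421 + (28 + 4*324 + 414 + 0 + 0)/22 = -421 + (28 + 1296 + 414 + 0 + 0)/22 = -421 + (1/22)*1738 = -421 + 79 = -342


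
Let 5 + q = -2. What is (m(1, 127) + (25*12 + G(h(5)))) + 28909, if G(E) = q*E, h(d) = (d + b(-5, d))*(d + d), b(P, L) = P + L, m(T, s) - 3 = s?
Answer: 28989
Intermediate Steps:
m(T, s) = 3 + s
b(P, L) = L + P
q = -7 (q = -5 - 2 = -7)
h(d) = 2*d*(-5 + 2*d) (h(d) = (d + (d - 5))*(d + d) = (d + (-5 + d))*(2*d) = (-5 + 2*d)*(2*d) = 2*d*(-5 + 2*d))
G(E) = -7*E
(m(1, 127) + (25*12 + G(h(5)))) + 28909 = ((3 + 127) + (25*12 - 14*5*(-5 + 2*5))) + 28909 = (130 + (300 - 14*5*(-5 + 10))) + 28909 = (130 + (300 - 14*5*5)) + 28909 = (130 + (300 - 7*50)) + 28909 = (130 + (300 - 350)) + 28909 = (130 - 50) + 28909 = 80 + 28909 = 28989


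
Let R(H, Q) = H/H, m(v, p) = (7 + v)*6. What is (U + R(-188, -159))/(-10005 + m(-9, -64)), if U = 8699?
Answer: -2900/3339 ≈ -0.86852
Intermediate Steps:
m(v, p) = 42 + 6*v
R(H, Q) = 1
(U + R(-188, -159))/(-10005 + m(-9, -64)) = (8699 + 1)/(-10005 + (42 + 6*(-9))) = 8700/(-10005 + (42 - 54)) = 8700/(-10005 - 12) = 8700/(-10017) = 8700*(-1/10017) = -2900/3339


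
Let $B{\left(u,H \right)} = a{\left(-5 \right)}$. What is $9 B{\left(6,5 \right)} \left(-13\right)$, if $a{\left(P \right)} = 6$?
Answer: $-702$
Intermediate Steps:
$B{\left(u,H \right)} = 6$
$9 B{\left(6,5 \right)} \left(-13\right) = 9 \cdot 6 \left(-13\right) = 54 \left(-13\right) = -702$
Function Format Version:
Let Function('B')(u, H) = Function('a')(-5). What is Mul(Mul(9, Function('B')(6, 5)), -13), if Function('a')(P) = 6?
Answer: -702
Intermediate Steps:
Function('B')(u, H) = 6
Mul(Mul(9, Function('B')(6, 5)), -13) = Mul(Mul(9, 6), -13) = Mul(54, -13) = -702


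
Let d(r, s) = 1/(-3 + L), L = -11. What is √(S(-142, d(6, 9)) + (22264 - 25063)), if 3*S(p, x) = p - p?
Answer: 3*I*√311 ≈ 52.906*I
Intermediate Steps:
d(r, s) = -1/14 (d(r, s) = 1/(-3 - 11) = 1/(-14) = -1/14)
S(p, x) = 0 (S(p, x) = (p - p)/3 = (⅓)*0 = 0)
√(S(-142, d(6, 9)) + (22264 - 25063)) = √(0 + (22264 - 25063)) = √(0 - 2799) = √(-2799) = 3*I*√311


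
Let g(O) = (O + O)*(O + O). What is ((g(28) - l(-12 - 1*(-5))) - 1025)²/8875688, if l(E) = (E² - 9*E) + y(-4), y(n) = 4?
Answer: 3980025/8875688 ≈ 0.44842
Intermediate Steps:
g(O) = 4*O² (g(O) = (2*O)*(2*O) = 4*O²)
l(E) = 4 + E² - 9*E (l(E) = (E² - 9*E) + 4 = 4 + E² - 9*E)
((g(28) - l(-12 - 1*(-5))) - 1025)²/8875688 = ((4*28² - (4 + (-12 - 1*(-5))² - 9*(-12 - 1*(-5)))) - 1025)²/8875688 = ((4*784 - (4 + (-12 + 5)² - 9*(-12 + 5))) - 1025)²*(1/8875688) = ((3136 - (4 + (-7)² - 9*(-7))) - 1025)²*(1/8875688) = ((3136 - (4 + 49 + 63)) - 1025)²*(1/8875688) = ((3136 - 1*116) - 1025)²*(1/8875688) = ((3136 - 116) - 1025)²*(1/8875688) = (3020 - 1025)²*(1/8875688) = 1995²*(1/8875688) = 3980025*(1/8875688) = 3980025/8875688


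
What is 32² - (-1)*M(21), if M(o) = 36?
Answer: 1060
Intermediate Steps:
32² - (-1)*M(21) = 32² - (-1)*36 = 1024 - 1*(-36) = 1024 + 36 = 1060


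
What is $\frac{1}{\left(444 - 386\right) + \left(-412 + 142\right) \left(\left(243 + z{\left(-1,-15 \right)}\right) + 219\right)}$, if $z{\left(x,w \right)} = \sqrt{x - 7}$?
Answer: $\frac{i}{2 \left(- 62341 i + 270 \sqrt{2}\right)} \approx -8.0201 \cdot 10^{-6} + 4.9123 \cdot 10^{-8} i$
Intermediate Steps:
$z{\left(x,w \right)} = \sqrt{-7 + x}$
$\frac{1}{\left(444 - 386\right) + \left(-412 + 142\right) \left(\left(243 + z{\left(-1,-15 \right)}\right) + 219\right)} = \frac{1}{\left(444 - 386\right) + \left(-412 + 142\right) \left(\left(243 + \sqrt{-7 - 1}\right) + 219\right)} = \frac{1}{58 - 270 \left(\left(243 + \sqrt{-8}\right) + 219\right)} = \frac{1}{58 - 270 \left(\left(243 + 2 i \sqrt{2}\right) + 219\right)} = \frac{1}{58 - 270 \left(462 + 2 i \sqrt{2}\right)} = \frac{1}{58 - \left(124740 + 540 i \sqrt{2}\right)} = \frac{1}{-124682 - 540 i \sqrt{2}}$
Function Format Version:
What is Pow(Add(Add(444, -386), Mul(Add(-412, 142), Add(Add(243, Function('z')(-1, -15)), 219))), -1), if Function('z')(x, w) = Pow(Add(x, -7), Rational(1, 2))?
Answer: Mul(Rational(1, 2), I, Pow(Add(Mul(-62341, I), Mul(270, Pow(2, Rational(1, 2)))), -1)) ≈ Add(-8.0201e-6, Mul(4.9123e-8, I))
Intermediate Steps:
Function('z')(x, w) = Pow(Add(-7, x), Rational(1, 2))
Pow(Add(Add(444, -386), Mul(Add(-412, 142), Add(Add(243, Function('z')(-1, -15)), 219))), -1) = Pow(Add(Add(444, -386), Mul(Add(-412, 142), Add(Add(243, Pow(Add(-7, -1), Rational(1, 2))), 219))), -1) = Pow(Add(58, Mul(-270, Add(Add(243, Pow(-8, Rational(1, 2))), 219))), -1) = Pow(Add(58, Mul(-270, Add(Add(243, Mul(2, I, Pow(2, Rational(1, 2)))), 219))), -1) = Pow(Add(58, Mul(-270, Add(462, Mul(2, I, Pow(2, Rational(1, 2)))))), -1) = Pow(Add(58, Add(-124740, Mul(-540, I, Pow(2, Rational(1, 2))))), -1) = Pow(Add(-124682, Mul(-540, I, Pow(2, Rational(1, 2)))), -1)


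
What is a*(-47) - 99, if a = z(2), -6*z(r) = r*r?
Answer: -203/3 ≈ -67.667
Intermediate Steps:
z(r) = -r²/6 (z(r) = -r*r/6 = -r²/6)
a = -⅔ (a = -⅙*2² = -⅙*4 = -⅔ ≈ -0.66667)
a*(-47) - 99 = -⅔*(-47) - 99 = 94/3 - 99 = -203/3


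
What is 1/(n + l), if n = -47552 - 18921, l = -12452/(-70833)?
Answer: -70833/4708469557 ≈ -1.5044e-5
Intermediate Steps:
l = 12452/70833 (l = -12452*(-1/70833) = 12452/70833 ≈ 0.17579)
n = -66473
1/(n + l) = 1/(-66473 + 12452/70833) = 1/(-4708469557/70833) = -70833/4708469557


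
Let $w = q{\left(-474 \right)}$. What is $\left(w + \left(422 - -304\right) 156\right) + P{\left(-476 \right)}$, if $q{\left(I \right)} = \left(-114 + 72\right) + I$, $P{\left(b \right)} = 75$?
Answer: $112815$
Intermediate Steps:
$q{\left(I \right)} = -42 + I$
$w = -516$ ($w = -42 - 474 = -516$)
$\left(w + \left(422 - -304\right) 156\right) + P{\left(-476 \right)} = \left(-516 + \left(422 - -304\right) 156\right) + 75 = \left(-516 + \left(422 + 304\right) 156\right) + 75 = \left(-516 + 726 \cdot 156\right) + 75 = \left(-516 + 113256\right) + 75 = 112740 + 75 = 112815$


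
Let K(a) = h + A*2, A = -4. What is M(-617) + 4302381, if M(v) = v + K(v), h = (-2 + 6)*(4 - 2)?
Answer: 4301764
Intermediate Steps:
h = 8 (h = 4*2 = 8)
K(a) = 0 (K(a) = 8 - 4*2 = 8 - 8 = 0)
M(v) = v (M(v) = v + 0 = v)
M(-617) + 4302381 = -617 + 4302381 = 4301764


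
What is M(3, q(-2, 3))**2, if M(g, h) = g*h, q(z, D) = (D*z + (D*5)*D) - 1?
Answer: 12996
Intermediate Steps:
q(z, D) = -1 + 5*D**2 + D*z (q(z, D) = (D*z + (5*D)*D) - 1 = (D*z + 5*D**2) - 1 = (5*D**2 + D*z) - 1 = -1 + 5*D**2 + D*z)
M(3, q(-2, 3))**2 = (3*(-1 + 5*3**2 + 3*(-2)))**2 = (3*(-1 + 5*9 - 6))**2 = (3*(-1 + 45 - 6))**2 = (3*38)**2 = 114**2 = 12996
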